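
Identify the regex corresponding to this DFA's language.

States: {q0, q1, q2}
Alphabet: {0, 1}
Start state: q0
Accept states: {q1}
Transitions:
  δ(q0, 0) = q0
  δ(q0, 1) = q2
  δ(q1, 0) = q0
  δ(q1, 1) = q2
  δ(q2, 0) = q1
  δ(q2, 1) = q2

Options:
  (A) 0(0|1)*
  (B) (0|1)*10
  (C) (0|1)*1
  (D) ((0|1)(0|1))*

Check each option against the DFA on short strings; one disagreement eliminates an option:
  (A) 0(0|1)*: on '0' the DFA goes q0 → q0 and rejects (q0 ∉ Accept), but the regex matches it → eliminate
  (B) (0|1)*10: agrees with the DFA on every string of length ≤ 6
  (C) (0|1)*1: on '1' the DFA goes q0 → q2 and rejects (q2 ∉ Accept), but the regex matches it → eliminate
  (D) ((0|1)(0|1))*: on ε the DFA stays in q0 and rejects (q0 ∉ Accept), but the regex matches it → eliminate
Only (B) is consistent with the DFA.
(B) (0|1)*10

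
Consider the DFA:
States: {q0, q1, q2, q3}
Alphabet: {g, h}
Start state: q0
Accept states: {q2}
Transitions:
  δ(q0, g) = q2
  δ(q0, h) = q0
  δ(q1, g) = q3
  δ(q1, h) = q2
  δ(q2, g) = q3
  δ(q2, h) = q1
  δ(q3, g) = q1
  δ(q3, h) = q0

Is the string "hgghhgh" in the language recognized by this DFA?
Processing string "hgghhgh":
  q0 --h--> q0
  q0 --g--> q2
  q2 --g--> q3
  q3 --h--> q0
  q0 --h--> q0
  q0 --g--> q2
  q2 --h--> q1
Final state: q1
Accept states: {q2}
No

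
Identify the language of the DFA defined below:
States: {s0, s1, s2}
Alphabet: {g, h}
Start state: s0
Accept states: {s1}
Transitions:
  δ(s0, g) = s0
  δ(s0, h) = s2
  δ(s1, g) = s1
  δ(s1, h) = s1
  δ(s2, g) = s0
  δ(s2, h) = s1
Testing a few strings:
  'hg' → reject
  'g' → reject
  'hghg' → reject
  'gghh' → accept
State roles: s0=no progress toward hh; s1=substring hh seen; s2=one trailing h
All strings over {g,h} containing the substring hh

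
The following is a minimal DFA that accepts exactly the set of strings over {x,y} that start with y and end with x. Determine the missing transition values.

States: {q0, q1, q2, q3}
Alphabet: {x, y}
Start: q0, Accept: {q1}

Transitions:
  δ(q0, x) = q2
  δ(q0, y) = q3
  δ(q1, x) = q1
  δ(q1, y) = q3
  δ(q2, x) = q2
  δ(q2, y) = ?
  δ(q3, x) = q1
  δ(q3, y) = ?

From the language and accept set, identify what each state tracks — q0: no input read; q1: started with y, last symbol x; q2: started with x (dead); q3: started with y, last symbol y.
Each missing δ(q, a) is the state matching the new tracked value after reading a.
δ(q2, y) = q2; δ(q3, y) = q3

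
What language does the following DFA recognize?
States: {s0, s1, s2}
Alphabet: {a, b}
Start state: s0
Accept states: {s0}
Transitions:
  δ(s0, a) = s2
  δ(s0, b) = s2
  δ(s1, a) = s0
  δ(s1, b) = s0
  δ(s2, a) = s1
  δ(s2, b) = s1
Testing a few strings:
  'baba' → reject
  'a' → reject
  'b' → reject
  'aa' → reject
State roles: s0=length ≡ 0 (mod 3); s1=length ≡ 2 (mod 3); s2=length ≡ 1 (mod 3)
All strings over {a,b} whose length is a multiple of 3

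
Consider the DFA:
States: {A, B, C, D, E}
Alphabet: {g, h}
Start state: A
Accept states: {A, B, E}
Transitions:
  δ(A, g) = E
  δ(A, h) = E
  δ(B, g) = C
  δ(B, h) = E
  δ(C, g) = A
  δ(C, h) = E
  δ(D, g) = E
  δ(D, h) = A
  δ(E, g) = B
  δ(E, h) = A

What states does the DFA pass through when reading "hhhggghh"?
read 'h': A → E
  read 'h': E → A
  read 'h': A → E
  read 'g': E → B
  read 'g': B → C
  read 'g': C → A
  read 'h': A → E
  read 'h': E → A
A -> E -> A -> E -> B -> C -> A -> E -> A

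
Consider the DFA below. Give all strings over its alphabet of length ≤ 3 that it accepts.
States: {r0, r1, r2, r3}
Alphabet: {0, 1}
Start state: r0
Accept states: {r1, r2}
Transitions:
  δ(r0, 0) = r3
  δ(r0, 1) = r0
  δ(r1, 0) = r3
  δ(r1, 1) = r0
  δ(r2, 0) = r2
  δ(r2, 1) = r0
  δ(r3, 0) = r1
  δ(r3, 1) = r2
00, 01, 010, 100, 101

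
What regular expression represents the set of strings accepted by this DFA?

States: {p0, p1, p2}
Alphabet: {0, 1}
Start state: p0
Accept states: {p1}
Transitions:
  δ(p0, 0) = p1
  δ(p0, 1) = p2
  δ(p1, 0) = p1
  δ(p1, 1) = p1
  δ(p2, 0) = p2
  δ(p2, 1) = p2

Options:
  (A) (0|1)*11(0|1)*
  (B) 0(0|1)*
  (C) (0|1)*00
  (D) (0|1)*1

Check each option against the DFA on short strings; one disagreement eliminates an option:
  (A) (0|1)*11(0|1)*: on '0' the DFA goes p0 → p1 and accepts (p1 ∈ Accept), but the regex does not match it → eliminate
  (B) 0(0|1)*: agrees with the DFA on every string of length ≤ 6
  (C) (0|1)*00: on '0' the DFA goes p0 → p1 and accepts (p1 ∈ Accept), but the regex does not match it → eliminate
  (D) (0|1)*1: on '0' the DFA goes p0 → p1 and accepts (p1 ∈ Accept), but the regex does not match it → eliminate
Only (B) is consistent with the DFA.
(B) 0(0|1)*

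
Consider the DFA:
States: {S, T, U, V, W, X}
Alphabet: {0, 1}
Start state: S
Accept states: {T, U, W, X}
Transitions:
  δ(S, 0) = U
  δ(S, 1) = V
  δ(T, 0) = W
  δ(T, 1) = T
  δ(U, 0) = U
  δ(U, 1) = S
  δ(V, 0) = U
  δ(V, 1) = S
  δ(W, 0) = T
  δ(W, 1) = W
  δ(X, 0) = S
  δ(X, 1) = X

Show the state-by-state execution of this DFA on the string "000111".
read '0': S → U
  read '0': U → U
  read '0': U → U
  read '1': U → S
  read '1': S → V
  read '1': V → S
S -> U -> U -> U -> S -> V -> S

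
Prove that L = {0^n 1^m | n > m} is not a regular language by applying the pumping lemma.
Assume L is regular with pumping length p. Idea: pumping down the 0-block drops the 0-count to at most the 1-count.
Choose s = 0^(p+1) 1^p ∈ L (|s| = 2p+1 ≥ p). By the pumping lemma, s = xyz with |xy| ≤ p, |y| > 0, so y = 0^k with k ≥ 1. Take i = 0: xz = 0^(p+1−k) 1^p. Since k ≥ 1, p+1−k ≤ p, so the number of 0's is no longer strictly greater than the number of 1's, hence xz ∉ L.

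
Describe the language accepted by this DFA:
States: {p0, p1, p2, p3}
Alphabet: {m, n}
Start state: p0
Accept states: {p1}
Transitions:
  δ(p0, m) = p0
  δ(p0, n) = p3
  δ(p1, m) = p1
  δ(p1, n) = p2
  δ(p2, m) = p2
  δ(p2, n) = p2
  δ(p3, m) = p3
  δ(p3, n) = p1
Testing a few strings:
  'mmn' → reject
  'mn' → reject
  'mm' → reject
  'nnm' → accept
State roles: p0=zero n's; p1=two n's; p2=≥ three n's (dead); p3=one n
All strings over {m,n} containing exactly two n's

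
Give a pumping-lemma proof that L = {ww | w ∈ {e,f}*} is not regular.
Assume L is regular with pumping length p. Idea: pumping the leading e-block breaks the equality of the two halves.
Choose s = e^p f e^p f ∈ L (with w = e^p f). |s| = 2p+2 ≥ p. By the pumping lemma, s = xyz with |xy| ≤ p, |y| > 0, so y = e^k with k ≥ 1, in the first e-block. Then xy²z = e^(p+k) f e^p f, of length 2p+2+k. If k is odd this length is odd, so it cannot be of the form ww. If k is even, each half has length p+1+k/2 ≤ p+k, so the first half lies entirely inside the leading e-block and contains no f, while the second half ends in f; the halves differ. Either way xy²z ∉ L.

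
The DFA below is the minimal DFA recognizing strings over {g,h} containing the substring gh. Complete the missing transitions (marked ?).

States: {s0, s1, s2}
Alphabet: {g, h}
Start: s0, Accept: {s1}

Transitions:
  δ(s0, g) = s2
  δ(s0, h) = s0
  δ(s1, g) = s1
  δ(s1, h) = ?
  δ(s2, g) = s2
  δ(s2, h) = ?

From the language and accept set, identify what each state tracks — s0: no g seen yet; s1: substring gh seen; s2: seen a g, waiting for h.
Each missing δ(q, a) is the state matching the new tracked value after reading a.
δ(s1, h) = s1; δ(s2, h) = s1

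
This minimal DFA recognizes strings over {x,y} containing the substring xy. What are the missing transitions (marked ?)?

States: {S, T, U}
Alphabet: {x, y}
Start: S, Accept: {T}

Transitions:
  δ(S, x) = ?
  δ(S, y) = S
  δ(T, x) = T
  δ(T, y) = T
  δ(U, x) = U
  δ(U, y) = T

From the language and accept set, identify what each state tracks — S: no x seen yet; T: substring xy seen; U: seen a x, waiting for y.
Each missing δ(q, a) is the state matching the new tracked value after reading a.
δ(S, x) = U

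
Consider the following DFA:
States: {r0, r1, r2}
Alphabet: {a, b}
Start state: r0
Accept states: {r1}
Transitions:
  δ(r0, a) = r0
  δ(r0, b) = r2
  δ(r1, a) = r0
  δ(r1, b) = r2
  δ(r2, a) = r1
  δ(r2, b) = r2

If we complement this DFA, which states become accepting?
Complement accept states = All states \ Original accept states
= {r0, r1, r2} \ {r1}
{r0, r2}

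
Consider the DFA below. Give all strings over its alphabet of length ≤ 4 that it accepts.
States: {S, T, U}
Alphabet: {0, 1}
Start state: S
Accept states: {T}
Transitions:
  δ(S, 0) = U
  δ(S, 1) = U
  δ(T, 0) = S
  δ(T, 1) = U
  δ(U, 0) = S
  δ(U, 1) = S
None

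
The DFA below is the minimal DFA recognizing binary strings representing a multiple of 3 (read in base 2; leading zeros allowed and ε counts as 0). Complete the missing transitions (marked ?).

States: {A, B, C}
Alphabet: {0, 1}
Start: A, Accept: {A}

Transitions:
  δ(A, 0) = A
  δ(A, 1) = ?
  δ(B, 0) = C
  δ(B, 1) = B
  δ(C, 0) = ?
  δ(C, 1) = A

From the language and accept set, identify what each state tracks — A: value ≡ 0 (mod 3); B: value ≡ 2 (mod 3); C: value ≡ 1 (mod 3).
Each missing δ(q, a) is the state matching the new tracked value after reading a.
δ(A, 1) = C; δ(C, 0) = B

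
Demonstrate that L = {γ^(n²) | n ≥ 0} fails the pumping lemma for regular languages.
Assume L is regular with pumping length p. Idea: pumping adds a fixed amount, but gaps between consecutive squares grow.
Choose s = γ^(p²) (length p² ≥ p). By the pumping lemma, s = xyz with |xy| ≤ p, |y| > 0, so |y| = k with 1 ≤ k ≤ p. Then |xy²z| = p²+k. Since p² < p²+k ≤ p²+p < (p+1)², the length p²+k lies strictly between consecutive squares, so it is not a perfect square and xy²z ∉ L.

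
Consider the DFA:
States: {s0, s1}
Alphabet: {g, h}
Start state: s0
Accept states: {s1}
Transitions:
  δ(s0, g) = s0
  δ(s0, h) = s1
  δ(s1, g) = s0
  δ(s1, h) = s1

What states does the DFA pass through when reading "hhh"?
read 'h': s0 → s1
  read 'h': s1 → s1
  read 'h': s1 → s1
s0 -> s1 -> s1 -> s1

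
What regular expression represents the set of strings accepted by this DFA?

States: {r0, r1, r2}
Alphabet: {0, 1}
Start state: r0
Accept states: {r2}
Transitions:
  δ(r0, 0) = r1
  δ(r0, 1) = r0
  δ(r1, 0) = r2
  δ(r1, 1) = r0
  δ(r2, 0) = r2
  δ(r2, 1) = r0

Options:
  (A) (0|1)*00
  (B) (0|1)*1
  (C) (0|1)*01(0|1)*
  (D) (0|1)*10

Check each option against the DFA on short strings; one disagreement eliminates an option:
  (A) (0|1)*00: agrees with the DFA on every string of length ≤ 6
  (B) (0|1)*1: on '1' the DFA goes r0 → r0 and rejects (r0 ∉ Accept), but the regex matches it → eliminate
  (C) (0|1)*01(0|1)*: on '00' the DFA goes r0 → r1 → r2 and accepts (r2 ∈ Accept), but the regex does not match it → eliminate
  (D) (0|1)*10: on '00' the DFA goes r0 → r1 → r2 and accepts (r2 ∈ Accept), but the regex does not match it → eliminate
Only (A) is consistent with the DFA.
(A) (0|1)*00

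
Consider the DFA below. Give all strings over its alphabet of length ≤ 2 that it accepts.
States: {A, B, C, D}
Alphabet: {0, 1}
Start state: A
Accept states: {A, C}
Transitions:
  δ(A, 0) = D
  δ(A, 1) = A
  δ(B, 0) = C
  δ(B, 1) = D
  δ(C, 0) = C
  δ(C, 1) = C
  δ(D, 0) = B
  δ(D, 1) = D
ε, 1, 11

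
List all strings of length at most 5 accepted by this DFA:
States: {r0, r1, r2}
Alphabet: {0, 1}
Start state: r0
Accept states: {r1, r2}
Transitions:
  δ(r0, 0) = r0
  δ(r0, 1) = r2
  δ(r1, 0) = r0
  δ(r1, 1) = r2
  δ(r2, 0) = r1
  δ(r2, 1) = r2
1, 01, 10, 11, 001, 010, 011, 101, 110, 111, 0001, 0010, 0011, 0101, 0110, 0111, 1001, 1010, 1011, 1101, 1110, 1111, 00001, 00010, 00011, 00101, 00110, 00111, 01001, 01010, 01011, 01101, 01110, 01111, 10001, 10010, 10011, 10101, 10110, 10111, 11001, 11010, 11011, 11101, 11110, 11111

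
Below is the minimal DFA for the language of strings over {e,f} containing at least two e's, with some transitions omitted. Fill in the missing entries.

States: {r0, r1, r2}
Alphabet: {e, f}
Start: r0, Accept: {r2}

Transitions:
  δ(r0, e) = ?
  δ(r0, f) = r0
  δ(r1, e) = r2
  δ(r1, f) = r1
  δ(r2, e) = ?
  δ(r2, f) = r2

From the language and accept set, identify what each state tracks — r0: zero e's seen; r1: one e seen; r2: ≥ two e's seen.
Each missing δ(q, a) is the state matching the new tracked value after reading a.
δ(r0, e) = r1; δ(r2, e) = r2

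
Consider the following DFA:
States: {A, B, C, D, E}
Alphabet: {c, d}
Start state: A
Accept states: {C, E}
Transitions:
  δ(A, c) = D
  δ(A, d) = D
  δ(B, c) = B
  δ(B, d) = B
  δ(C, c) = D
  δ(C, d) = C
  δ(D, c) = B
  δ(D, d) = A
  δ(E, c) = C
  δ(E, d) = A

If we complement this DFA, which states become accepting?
Complement accept states = All states \ Original accept states
= {A, B, C, D, E} \ {C, E}
{A, B, D}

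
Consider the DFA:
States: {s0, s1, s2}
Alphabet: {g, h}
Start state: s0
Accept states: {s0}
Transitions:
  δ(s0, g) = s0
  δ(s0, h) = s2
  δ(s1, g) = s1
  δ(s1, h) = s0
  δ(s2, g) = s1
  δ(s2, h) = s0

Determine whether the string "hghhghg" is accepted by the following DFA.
Processing string "hghhghg":
  s0 --h--> s2
  s2 --g--> s1
  s1 --h--> s0
  s0 --h--> s2
  s2 --g--> s1
  s1 --h--> s0
  s0 --g--> s0
Final state: s0
Accept states: {s0}
Yes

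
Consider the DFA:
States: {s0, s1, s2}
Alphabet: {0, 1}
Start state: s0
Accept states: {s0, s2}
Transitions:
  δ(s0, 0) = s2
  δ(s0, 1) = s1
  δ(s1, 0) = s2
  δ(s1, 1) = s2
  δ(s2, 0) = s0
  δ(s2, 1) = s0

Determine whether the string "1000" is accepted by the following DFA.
Processing string "1000":
  s0 --1--> s1
  s1 --0--> s2
  s2 --0--> s0
  s0 --0--> s2
Final state: s2
Accept states: {s0, s2}
Yes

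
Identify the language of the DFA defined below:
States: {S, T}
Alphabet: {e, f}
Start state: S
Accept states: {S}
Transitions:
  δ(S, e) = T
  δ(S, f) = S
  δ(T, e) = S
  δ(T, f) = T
Testing a few strings:
  'f' → accept
  'efe' → accept
  'fe' → reject
  'ef' → reject
State roles: S=even number of e's so far; T=odd number of e's so far
All strings over {e,f} with an even number of e's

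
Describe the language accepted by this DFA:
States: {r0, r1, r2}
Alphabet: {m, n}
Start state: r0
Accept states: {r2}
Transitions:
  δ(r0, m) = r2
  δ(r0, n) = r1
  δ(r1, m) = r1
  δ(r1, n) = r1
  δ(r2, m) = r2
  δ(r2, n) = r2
Testing a few strings:
  'nm' → reject
  'mmn' → accept
  'n' → reject
  'mn' → accept
State roles: r0=no input read; r1=started with n (dead); r2=started with m
All strings over {m,n} starting with m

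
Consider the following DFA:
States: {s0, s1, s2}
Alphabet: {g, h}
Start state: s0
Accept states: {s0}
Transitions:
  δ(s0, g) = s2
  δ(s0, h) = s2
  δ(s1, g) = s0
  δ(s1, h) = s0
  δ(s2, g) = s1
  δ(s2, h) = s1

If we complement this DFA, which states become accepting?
Complement accept states = All states \ Original accept states
= {s0, s1, s2} \ {s0}
{s1, s2}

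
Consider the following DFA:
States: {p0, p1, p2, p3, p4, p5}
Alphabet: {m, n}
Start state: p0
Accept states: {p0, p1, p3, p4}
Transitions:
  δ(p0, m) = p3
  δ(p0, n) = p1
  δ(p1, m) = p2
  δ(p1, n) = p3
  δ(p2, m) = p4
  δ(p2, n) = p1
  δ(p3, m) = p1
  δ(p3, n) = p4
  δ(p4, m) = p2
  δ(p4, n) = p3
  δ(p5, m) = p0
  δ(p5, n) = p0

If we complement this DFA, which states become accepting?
Complement accept states = All states \ Original accept states
= {p0, p1, p2, p3, p4, p5} \ {p0, p1, p3, p4}
{p2, p5}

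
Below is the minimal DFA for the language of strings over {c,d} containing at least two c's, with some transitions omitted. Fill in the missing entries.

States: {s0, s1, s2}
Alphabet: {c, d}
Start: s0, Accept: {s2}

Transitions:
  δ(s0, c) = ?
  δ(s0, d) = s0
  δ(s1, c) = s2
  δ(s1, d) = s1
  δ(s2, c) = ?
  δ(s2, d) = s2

From the language and accept set, identify what each state tracks — s0: zero c's seen; s1: one c seen; s2: ≥ two c's seen.
Each missing δ(q, a) is the state matching the new tracked value after reading a.
δ(s0, c) = s1; δ(s2, c) = s2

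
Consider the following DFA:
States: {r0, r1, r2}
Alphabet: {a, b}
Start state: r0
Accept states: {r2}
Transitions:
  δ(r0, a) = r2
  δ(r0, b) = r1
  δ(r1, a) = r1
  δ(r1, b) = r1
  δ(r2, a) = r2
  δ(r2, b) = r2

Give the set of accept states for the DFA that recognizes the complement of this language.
Complement accept states = All states \ Original accept states
= {r0, r1, r2} \ {r2}
{r0, r1}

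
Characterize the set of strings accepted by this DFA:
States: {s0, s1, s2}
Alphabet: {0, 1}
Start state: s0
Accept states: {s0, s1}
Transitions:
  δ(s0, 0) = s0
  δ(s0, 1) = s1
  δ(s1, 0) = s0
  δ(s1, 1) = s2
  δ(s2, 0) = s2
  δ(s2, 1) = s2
Testing a few strings:
  '0' → accept
  '01' → accept
  '0000' → accept
  '00' → accept
State roles: s0=last symbol not 1 (ok); s1=last symbol 1 (ok); s2=saw 11 (dead)
All binary strings with no two consecutive 1's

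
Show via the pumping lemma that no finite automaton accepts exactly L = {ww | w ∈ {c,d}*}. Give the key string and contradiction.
Assume L is regular with pumping length p. Idea: pumping the leading c-block breaks the equality of the two halves.
Choose s = c^p d c^p d ∈ L (with w = c^p d). |s| = 2p+2 ≥ p. By the pumping lemma, s = xyz with |xy| ≤ p, |y| > 0, so y = c^k with k ≥ 1, in the first c-block. Then xy²z = c^(p+k) d c^p d, of length 2p+2+k. If k is odd this length is odd, so it cannot be of the form ww. If k is even, each half has length p+1+k/2 ≤ p+k, so the first half lies entirely inside the leading c-block and contains no d, while the second half ends in d; the halves differ. Either way xy²z ∉ L.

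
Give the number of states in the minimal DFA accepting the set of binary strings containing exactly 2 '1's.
By Myhill–Nerode, count the distinguishable equivalence classes: 4 classes — having seen 0, 1, 2, or >2 copies of '1'; the count-2 class is the only accepting one and >2 is dead.
4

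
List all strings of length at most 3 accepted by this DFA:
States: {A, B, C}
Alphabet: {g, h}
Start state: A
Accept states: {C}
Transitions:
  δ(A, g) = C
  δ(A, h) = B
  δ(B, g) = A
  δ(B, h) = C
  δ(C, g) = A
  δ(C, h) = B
g, hh, ggg, ghh, hgg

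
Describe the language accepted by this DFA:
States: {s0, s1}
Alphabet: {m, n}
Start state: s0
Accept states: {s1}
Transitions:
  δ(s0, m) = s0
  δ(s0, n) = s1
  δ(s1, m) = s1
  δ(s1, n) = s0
Testing a few strings:
  'mn' → accept
  'mmm' → reject
  'nmn' → reject
  'mmn' → accept
State roles: s0=even number of n's so far; s1=odd number of n's so far
All strings over {m,n} with an odd number of n's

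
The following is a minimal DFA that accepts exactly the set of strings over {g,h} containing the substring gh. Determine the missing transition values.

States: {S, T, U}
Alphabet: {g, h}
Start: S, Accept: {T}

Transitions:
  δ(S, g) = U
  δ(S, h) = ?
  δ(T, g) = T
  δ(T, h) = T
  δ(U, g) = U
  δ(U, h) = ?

From the language and accept set, identify what each state tracks — S: no g seen yet; T: substring gh seen; U: seen a g, waiting for h.
Each missing δ(q, a) is the state matching the new tracked value after reading a.
δ(S, h) = S; δ(U, h) = T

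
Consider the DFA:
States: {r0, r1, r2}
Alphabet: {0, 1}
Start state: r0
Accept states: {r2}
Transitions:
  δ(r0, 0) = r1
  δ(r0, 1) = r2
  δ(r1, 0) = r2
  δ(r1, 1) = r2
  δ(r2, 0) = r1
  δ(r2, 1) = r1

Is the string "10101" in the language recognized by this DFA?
Processing string "10101":
  r0 --1--> r2
  r2 --0--> r1
  r1 --1--> r2
  r2 --0--> r1
  r1 --1--> r2
Final state: r2
Accept states: {r2}
Yes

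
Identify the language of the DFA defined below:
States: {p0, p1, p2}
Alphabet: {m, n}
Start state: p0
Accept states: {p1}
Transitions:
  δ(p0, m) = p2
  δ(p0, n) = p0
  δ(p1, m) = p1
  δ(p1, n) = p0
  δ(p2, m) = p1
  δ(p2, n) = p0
Testing a few strings:
  'n' → reject
  'nnn' → reject
  'nnnn' → reject
  'nnmm' → accept
State roles: p0=last symbol not m; p1=two trailing m's; p2=one trailing m
All strings over {m,n} ending with mm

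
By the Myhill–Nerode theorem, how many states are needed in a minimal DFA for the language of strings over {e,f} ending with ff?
By Myhill–Nerode, count the distinguishable equivalence classes: 3 classes — one per longest suffix of the input that is a prefix of 'ff' (lengths 0 through 2); only the length-2 class is accepting.
3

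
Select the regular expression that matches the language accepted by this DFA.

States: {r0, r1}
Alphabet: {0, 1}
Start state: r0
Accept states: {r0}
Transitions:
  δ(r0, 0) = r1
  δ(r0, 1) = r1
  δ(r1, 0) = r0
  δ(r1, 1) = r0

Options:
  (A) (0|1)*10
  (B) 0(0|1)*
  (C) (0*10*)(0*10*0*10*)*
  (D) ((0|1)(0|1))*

Check each option against the DFA on short strings; one disagreement eliminates an option:
  (A) (0|1)*10: on ε the DFA stays in r0 and accepts (r0 ∈ Accept), but the regex does not match it → eliminate
  (B) 0(0|1)*: on ε the DFA stays in r0 and accepts (r0 ∈ Accept), but the regex does not match it → eliminate
  (C) (0*10*)(0*10*0*10*)*: on ε the DFA stays in r0 and accepts (r0 ∈ Accept), but the regex does not match it → eliminate
  (D) ((0|1)(0|1))*: agrees with the DFA on every string of length ≤ 6
Only (D) is consistent with the DFA.
(D) ((0|1)(0|1))*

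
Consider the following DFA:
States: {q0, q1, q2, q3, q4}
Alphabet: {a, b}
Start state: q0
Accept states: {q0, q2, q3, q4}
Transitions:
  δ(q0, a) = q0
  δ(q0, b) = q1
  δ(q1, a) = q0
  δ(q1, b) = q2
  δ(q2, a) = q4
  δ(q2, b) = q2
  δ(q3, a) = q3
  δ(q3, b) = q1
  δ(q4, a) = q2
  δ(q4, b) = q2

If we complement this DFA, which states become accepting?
Complement accept states = All states \ Original accept states
= {q0, q1, q2, q3, q4} \ {q0, q2, q3, q4}
{q1}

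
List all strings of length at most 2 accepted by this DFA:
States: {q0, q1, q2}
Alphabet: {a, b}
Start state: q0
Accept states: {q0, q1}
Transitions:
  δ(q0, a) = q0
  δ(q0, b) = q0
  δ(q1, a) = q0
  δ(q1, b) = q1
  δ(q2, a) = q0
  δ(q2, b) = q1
ε, a, b, aa, ab, ba, bb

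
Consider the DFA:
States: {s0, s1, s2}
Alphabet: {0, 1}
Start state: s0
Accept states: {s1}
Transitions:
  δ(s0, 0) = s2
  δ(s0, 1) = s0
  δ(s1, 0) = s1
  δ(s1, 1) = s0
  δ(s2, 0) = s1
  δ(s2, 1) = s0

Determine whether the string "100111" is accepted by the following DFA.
Processing string "100111":
  s0 --1--> s0
  s0 --0--> s2
  s2 --0--> s1
  s1 --1--> s0
  s0 --1--> s0
  s0 --1--> s0
Final state: s0
Accept states: {s1}
No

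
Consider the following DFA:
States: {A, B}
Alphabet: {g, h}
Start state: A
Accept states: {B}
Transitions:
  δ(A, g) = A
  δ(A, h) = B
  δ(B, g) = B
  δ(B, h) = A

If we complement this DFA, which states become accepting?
Complement accept states = All states \ Original accept states
= {A, B} \ {B}
{A}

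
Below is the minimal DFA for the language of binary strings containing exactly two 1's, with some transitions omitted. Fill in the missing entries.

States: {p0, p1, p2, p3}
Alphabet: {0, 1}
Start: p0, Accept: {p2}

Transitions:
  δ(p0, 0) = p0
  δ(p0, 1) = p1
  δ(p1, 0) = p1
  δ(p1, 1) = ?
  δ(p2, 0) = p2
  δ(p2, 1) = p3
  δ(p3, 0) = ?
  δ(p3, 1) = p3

From the language and accept set, identify what each state tracks — p0: zero 1's; p1: one 1; p2: two 1's; p3: ≥ three 1's (dead).
Each missing δ(q, a) is the state matching the new tracked value after reading a.
δ(p1, 1) = p2; δ(p3, 0) = p3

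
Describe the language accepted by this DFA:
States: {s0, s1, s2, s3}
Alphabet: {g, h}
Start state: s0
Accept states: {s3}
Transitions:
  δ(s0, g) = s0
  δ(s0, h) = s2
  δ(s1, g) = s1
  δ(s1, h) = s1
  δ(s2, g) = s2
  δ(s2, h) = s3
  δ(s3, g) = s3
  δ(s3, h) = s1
Testing a few strings:
  'gh' → reject
  'g' → reject
  'hgh' → accept
  'gggh' → reject
State roles: s0=zero h's; s1=≥ three h's (dead); s2=one h; s3=two h's
All strings over {g,h} containing exactly two h's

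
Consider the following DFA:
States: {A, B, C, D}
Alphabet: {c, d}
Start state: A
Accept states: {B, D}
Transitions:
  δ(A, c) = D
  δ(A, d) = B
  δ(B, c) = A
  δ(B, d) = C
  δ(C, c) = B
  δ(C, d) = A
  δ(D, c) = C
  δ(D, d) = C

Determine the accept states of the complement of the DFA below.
Complement accept states = All states \ Original accept states
= {A, B, C, D} \ {B, D}
{A, C}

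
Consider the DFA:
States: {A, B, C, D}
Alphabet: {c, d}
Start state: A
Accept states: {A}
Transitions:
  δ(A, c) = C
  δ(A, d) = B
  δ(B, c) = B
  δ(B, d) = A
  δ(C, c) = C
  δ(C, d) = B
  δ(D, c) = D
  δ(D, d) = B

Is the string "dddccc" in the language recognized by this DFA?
Processing string "dddccc":
  A --d--> B
  B --d--> A
  A --d--> B
  B --c--> B
  B --c--> B
  B --c--> B
Final state: B
Accept states: {A}
No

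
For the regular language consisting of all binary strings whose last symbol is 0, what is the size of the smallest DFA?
By Myhill–Nerode, count the distinguishable equivalence classes: 2^1 = 2 classes — the DFA must remember the last 1 symbol read; every pair of distinct length-1 suffixes is distinguishable by some continuation.
2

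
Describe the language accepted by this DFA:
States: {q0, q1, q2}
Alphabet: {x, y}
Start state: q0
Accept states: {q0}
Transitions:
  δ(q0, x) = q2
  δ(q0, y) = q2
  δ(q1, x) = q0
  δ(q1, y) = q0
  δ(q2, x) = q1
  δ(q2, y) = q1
Testing a few strings:
  'xyy' → accept
  'yyx' → accept
  'yyy' → accept
  'yxy' → accept
State roles: q0=length ≡ 0 (mod 3); q1=length ≡ 2 (mod 3); q2=length ≡ 1 (mod 3)
All strings over {x,y} whose length is a multiple of 3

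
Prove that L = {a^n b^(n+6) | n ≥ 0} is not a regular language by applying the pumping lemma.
Assume L is regular with pumping length p. Idea: pumping the a-block breaks the fixed offset of 6.
Choose s = a^p b^(p+6) ∈ L. By the pumping lemma, s = xyz with |xy| ≤ p, |y| > 0, so y = a^k with k ≥ 1. Then xy²z = a^(p+k) b^(p+6). For this to be in L we would need p+6 = (p+k)+6, i.e. k = 0, contradicting k ≥ 1. So xy²z ∉ L.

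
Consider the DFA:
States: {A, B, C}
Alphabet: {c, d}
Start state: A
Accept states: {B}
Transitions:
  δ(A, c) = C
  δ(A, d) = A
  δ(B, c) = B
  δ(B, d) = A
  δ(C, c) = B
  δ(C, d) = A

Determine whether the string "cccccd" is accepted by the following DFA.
Processing string "cccccd":
  A --c--> C
  C --c--> B
  B --c--> B
  B --c--> B
  B --c--> B
  B --d--> A
Final state: A
Accept states: {B}
No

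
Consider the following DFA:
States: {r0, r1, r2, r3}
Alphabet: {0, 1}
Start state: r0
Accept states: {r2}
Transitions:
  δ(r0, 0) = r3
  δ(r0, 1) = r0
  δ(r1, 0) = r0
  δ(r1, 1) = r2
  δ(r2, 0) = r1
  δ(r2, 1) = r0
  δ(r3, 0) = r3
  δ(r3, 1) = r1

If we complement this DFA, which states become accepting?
Complement accept states = All states \ Original accept states
= {r0, r1, r2, r3} \ {r2}
{r0, r1, r3}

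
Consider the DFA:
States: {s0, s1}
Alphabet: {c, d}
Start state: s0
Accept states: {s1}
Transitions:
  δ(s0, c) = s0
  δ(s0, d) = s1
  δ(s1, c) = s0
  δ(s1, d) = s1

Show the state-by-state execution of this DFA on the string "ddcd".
read 'd': s0 → s1
  read 'd': s1 → s1
  read 'c': s1 → s0
  read 'd': s0 → s1
s0 -> s1 -> s1 -> s0 -> s1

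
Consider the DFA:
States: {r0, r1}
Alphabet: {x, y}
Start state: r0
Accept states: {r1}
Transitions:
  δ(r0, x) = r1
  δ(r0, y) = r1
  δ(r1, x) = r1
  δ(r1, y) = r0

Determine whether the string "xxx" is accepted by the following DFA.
Processing string "xxx":
  r0 --x--> r1
  r1 --x--> r1
  r1 --x--> r1
Final state: r1
Accept states: {r1}
Yes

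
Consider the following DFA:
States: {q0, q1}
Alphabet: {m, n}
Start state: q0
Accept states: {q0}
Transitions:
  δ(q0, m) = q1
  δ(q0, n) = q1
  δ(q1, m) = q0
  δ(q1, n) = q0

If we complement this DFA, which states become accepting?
Complement accept states = All states \ Original accept states
= {q0, q1} \ {q0}
{q1}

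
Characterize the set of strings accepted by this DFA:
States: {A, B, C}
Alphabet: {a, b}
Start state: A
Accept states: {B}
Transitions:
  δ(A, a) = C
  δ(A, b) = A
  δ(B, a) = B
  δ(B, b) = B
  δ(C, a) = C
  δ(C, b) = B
Testing a few strings:
  'aab' → accept
  'baa' → reject
  'aa' → reject
  'ba' → reject
State roles: A=no a seen yet; B=substring ab seen; C=seen a a, waiting for b
All strings over {a,b} containing the substring ab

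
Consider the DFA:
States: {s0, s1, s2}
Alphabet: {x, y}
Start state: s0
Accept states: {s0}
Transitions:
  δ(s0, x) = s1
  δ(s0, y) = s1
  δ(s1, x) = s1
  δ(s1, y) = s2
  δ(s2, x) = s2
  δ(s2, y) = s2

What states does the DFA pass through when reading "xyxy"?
read 'x': s0 → s1
  read 'y': s1 → s2
  read 'x': s2 → s2
  read 'y': s2 → s2
s0 -> s1 -> s2 -> s2 -> s2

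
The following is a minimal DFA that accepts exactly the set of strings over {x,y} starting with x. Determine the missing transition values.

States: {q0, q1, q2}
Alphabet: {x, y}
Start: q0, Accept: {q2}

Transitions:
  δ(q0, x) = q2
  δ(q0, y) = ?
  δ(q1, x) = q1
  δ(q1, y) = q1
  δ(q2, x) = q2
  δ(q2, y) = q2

From the language and accept set, identify what each state tracks — q0: no input read; q1: started with y (dead); q2: started with x.
Each missing δ(q, a) is the state matching the new tracked value after reading a.
δ(q0, y) = q1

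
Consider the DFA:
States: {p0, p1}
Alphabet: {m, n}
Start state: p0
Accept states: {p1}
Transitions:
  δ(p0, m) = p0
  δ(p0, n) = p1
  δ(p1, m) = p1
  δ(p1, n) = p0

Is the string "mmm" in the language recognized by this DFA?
Processing string "mmm":
  p0 --m--> p0
  p0 --m--> p0
  p0 --m--> p0
Final state: p0
Accept states: {p1}
No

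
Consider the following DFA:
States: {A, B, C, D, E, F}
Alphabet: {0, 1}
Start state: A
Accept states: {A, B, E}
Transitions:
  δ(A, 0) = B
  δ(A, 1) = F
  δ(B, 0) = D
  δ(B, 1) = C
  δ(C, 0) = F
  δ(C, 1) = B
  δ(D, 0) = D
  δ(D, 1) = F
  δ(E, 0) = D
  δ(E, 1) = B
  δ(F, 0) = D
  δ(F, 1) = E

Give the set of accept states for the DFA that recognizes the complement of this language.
Complement accept states = All states \ Original accept states
= {A, B, C, D, E, F} \ {A, B, E}
{C, D, F}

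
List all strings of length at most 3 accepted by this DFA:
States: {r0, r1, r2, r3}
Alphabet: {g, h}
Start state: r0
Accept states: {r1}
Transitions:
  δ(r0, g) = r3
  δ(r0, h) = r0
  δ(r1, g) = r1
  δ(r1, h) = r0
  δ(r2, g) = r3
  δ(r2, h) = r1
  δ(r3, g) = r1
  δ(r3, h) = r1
gg, gh, ggg, ghg, hgg, hgh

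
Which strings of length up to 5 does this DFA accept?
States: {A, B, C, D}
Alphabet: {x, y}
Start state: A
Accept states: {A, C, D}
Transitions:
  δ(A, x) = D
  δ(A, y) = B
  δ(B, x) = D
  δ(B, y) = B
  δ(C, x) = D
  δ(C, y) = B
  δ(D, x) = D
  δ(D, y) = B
ε, x, xx, yx, xxx, xyx, yxx, yyx, xxxx, xxyx, xyxx, xyyx, yxxx, yxyx, yyxx, yyyx, xxxxx, xxxyx, xxyxx, xxyyx, xyxxx, xyxyx, xyyxx, xyyyx, yxxxx, yxxyx, yxyxx, yxyyx, yyxxx, yyxyx, yyyxx, yyyyx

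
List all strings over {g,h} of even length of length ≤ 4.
ε, gg, gh, hg, hh, gggg, gggh, gghg, gghh, ghgg, ghgh, ghhg, ghhh, hggg, hggh, hghg, hghh, hhgg, hhgh, hhhg, hhhh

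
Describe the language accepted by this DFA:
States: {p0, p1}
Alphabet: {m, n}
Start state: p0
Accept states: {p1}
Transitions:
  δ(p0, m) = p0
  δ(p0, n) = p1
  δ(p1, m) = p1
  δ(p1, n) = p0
Testing a few strings:
  'nnm' → reject
  'nm' → accept
  'mn' → accept
  'm' → reject
State roles: p0=even number of n's so far; p1=odd number of n's so far
All strings over {m,n} with an odd number of n's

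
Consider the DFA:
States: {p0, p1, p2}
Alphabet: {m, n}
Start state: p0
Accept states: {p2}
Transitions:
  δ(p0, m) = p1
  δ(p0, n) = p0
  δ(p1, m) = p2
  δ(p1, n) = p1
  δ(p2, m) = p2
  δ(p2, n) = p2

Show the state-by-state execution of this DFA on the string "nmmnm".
read 'n': p0 → p0
  read 'm': p0 → p1
  read 'm': p1 → p2
  read 'n': p2 → p2
  read 'm': p2 → p2
p0 -> p0 -> p1 -> p2 -> p2 -> p2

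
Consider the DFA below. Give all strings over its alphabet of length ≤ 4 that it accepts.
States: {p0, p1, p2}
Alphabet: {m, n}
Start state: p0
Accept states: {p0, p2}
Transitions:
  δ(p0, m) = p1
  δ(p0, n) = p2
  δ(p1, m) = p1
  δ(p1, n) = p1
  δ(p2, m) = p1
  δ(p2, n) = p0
ε, n, nn, nnn, nnnn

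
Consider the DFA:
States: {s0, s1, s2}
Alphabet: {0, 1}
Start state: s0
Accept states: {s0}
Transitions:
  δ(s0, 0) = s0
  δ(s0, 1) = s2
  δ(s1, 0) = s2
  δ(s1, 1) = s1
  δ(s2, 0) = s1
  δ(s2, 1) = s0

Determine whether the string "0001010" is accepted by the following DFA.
Processing string "0001010":
  s0 --0--> s0
  s0 --0--> s0
  s0 --0--> s0
  s0 --1--> s2
  s2 --0--> s1
  s1 --1--> s1
  s1 --0--> s2
Final state: s2
Accept states: {s0}
No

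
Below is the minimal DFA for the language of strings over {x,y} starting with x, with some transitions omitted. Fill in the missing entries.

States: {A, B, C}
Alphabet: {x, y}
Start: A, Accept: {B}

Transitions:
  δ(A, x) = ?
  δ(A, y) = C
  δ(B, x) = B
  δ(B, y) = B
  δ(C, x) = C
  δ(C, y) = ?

From the language and accept set, identify what each state tracks — A: no input read; B: started with x; C: started with y (dead).
Each missing δ(q, a) is the state matching the new tracked value after reading a.
δ(A, x) = B; δ(C, y) = C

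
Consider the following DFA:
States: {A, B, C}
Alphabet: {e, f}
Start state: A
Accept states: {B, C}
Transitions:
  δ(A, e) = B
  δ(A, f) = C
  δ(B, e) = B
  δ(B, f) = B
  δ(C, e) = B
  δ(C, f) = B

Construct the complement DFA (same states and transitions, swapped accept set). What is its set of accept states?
Complement accept states = All states \ Original accept states
= {A, B, C} \ {B, C}
{A}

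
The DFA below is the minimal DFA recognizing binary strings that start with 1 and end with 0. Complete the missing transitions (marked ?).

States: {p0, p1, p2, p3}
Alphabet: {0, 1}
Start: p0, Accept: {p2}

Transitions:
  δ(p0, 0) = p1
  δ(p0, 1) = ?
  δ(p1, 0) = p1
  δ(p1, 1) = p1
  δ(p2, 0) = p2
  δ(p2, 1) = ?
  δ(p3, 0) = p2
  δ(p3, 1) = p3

From the language and accept set, identify what each state tracks — p0: no input read; p1: started with 0 (dead); p2: started with 1, last symbol 0; p3: started with 1, last symbol 1.
Each missing δ(q, a) is the state matching the new tracked value after reading a.
δ(p0, 1) = p3; δ(p2, 1) = p3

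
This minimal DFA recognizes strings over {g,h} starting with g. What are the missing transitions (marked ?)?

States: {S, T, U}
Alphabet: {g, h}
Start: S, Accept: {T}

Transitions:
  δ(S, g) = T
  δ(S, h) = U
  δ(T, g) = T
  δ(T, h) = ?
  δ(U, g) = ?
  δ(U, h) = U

From the language and accept set, identify what each state tracks — S: no input read; T: started with g; U: started with h (dead).
Each missing δ(q, a) is the state matching the new tracked value after reading a.
δ(T, h) = T; δ(U, g) = U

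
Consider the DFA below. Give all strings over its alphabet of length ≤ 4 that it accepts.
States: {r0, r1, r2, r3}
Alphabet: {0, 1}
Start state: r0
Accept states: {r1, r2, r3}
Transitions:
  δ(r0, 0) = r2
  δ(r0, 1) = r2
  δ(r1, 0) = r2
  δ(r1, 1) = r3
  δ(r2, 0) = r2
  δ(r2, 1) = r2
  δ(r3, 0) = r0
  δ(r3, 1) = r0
0, 1, 00, 01, 10, 11, 000, 001, 010, 011, 100, 101, 110, 111, 0000, 0001, 0010, 0011, 0100, 0101, 0110, 0111, 1000, 1001, 1010, 1011, 1100, 1101, 1110, 1111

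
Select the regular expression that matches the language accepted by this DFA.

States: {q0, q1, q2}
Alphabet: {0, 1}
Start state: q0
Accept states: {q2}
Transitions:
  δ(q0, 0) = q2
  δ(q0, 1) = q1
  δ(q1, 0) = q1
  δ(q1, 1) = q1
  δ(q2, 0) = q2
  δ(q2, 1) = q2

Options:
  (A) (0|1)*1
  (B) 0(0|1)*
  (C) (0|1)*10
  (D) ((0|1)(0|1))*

Check each option against the DFA on short strings; one disagreement eliminates an option:
  (A) (0|1)*1: on '0' the DFA goes q0 → q2 and accepts (q2 ∈ Accept), but the regex does not match it → eliminate
  (B) 0(0|1)*: agrees with the DFA on every string of length ≤ 6
  (C) (0|1)*10: on '0' the DFA goes q0 → q2 and accepts (q2 ∈ Accept), but the regex does not match it → eliminate
  (D) ((0|1)(0|1))*: on ε the DFA stays in q0 and rejects (q0 ∉ Accept), but the regex matches it → eliminate
Only (B) is consistent with the DFA.
(B) 0(0|1)*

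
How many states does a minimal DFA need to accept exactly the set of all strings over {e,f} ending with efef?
By Myhill–Nerode, count the distinguishable equivalence classes: 5 classes — one per longest suffix of the input that is a prefix of 'efef' (lengths 0 through 4); only the length-4 class is accepting.
5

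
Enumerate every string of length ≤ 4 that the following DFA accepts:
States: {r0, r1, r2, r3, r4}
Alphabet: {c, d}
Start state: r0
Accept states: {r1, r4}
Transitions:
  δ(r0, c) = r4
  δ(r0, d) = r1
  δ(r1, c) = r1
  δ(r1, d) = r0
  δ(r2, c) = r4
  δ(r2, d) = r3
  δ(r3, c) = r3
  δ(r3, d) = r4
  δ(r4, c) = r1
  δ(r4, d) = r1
c, d, cc, cd, dc, ccc, cdc, dcc, ddc, ddd, cccc, ccdc, ccdd, cdcc, cddc, cddd, dccc, dcdc, dcdd, ddcc, ddcd, dddc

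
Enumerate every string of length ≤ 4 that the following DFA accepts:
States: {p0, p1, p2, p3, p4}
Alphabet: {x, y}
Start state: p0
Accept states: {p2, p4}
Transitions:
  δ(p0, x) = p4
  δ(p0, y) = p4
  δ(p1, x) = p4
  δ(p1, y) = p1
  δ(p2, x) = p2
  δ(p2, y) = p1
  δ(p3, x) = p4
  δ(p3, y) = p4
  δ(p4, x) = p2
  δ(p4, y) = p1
x, y, xx, yx, xxx, xyx, yxx, yyx, xxxx, xxyx, xyxx, xyyx, yxxx, yxyx, yyxx, yyyx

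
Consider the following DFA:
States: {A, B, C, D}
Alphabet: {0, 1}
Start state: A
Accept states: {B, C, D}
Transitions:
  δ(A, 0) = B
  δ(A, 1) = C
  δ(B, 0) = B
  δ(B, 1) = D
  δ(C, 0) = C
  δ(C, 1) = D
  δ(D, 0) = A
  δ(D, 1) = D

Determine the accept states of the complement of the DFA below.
Complement accept states = All states \ Original accept states
= {A, B, C, D} \ {B, C, D}
{A}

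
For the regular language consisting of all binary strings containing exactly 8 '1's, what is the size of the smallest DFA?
By Myhill–Nerode, count the distinguishable equivalence classes: 10 classes — having seen 0, 1, …, 8, or >8 copies of '1'; the count-8 class is the only accepting one and >8 is dead.
10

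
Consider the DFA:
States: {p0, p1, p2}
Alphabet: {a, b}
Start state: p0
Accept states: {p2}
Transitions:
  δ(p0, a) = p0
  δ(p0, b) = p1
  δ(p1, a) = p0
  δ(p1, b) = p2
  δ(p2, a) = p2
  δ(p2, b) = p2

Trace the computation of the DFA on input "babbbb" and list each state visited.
read 'b': p0 → p1
  read 'a': p1 → p0
  read 'b': p0 → p1
  read 'b': p1 → p2
  read 'b': p2 → p2
  read 'b': p2 → p2
p0 -> p1 -> p0 -> p1 -> p2 -> p2 -> p2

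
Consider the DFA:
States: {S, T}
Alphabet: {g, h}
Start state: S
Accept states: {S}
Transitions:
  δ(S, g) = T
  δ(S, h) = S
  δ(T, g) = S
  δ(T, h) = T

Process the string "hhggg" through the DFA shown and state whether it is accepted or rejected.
Processing string "hhggg":
  S --h--> S
  S --h--> S
  S --g--> T
  T --g--> S
  S --g--> T
Final state: T
Accept states: {S}
No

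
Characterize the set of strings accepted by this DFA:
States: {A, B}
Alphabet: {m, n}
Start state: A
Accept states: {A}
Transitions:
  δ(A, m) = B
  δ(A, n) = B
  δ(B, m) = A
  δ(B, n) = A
Testing a few strings:
  'm' → reject
  'mm' → accept
  'nnn' → reject
  'n' → reject
State roles: A=even length so far; B=odd length so far
All strings over {m,n} of even length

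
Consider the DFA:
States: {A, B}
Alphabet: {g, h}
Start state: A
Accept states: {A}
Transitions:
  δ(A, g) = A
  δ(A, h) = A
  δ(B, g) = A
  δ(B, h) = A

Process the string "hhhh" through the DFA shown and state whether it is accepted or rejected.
Processing string "hhhh":
  A --h--> A
  A --h--> A
  A --h--> A
  A --h--> A
Final state: A
Accept states: {A}
Yes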